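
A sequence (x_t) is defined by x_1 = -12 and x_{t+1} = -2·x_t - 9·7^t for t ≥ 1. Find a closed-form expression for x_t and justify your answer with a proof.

x_t = -5(-2)^(t - 1) - 7^t

Computing the first terms: x_1 = -12, x_2 = -39, x_3 = -363. This suggests x_t = -5(-2)^(t - 1) - 7^t.
For the base case t = 1: the formula gives -12 = -12 = x_1.
Inductive step: suppose the statement holds for some j ≥ 1, so x_j = -5(-2)^(j - 1) - 7^j.
Then x_{j+1} = -2·x_j - 9·7^j = -2·(-5(-2)^(j - 1) - 7^j) - 9·7^j = -5(-2)^j - 7^(j + 1) = -5(-2)^((j+1) - 1) - 7^(j+1),
which is the claimed formula at t = j+1.
By the principle of mathematical induction, the result holds for all t ≥ 1.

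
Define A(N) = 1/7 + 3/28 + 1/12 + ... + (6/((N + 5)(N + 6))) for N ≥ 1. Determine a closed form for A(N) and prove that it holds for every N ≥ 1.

We claim A(N) = N/(N + 6) for all N ≥ 1.
For the base case N = 1: A(1) = 1/7, and the closed form gives 1/7. They agree.
For the inductive step, assume it holds for an arbitrary k ≥ 1, so A(k) = k/(k + 6).
Then A(k+1) = A(k) + (6/((k + 6)(k + 7))) = (k/(k + 6)) + (6/((k + 6)(k + 7))).
Simplifying, A(k+1) = (k + 1)/(k + 7) = (k+1)/((k+1) + 6),
which is the closed form with N = k+1.
By the principle of mathematical induction, the result holds for all N ≥ 1.

A(N) = N/(N + 6)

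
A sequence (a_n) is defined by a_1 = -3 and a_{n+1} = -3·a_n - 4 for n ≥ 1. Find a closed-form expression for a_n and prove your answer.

Computing the first terms: a_1 = -3, a_2 = 5, a_3 = -19. This suggests a_n = -2(-3)^(n - 1) - 1.
Base case (n = 1): the formula gives -3 = -3 = a_1.
Suppose the result is true for n = i, so a_i = -2(-3)^(i - 1) - 1.
Then a_{i+1} = -3·a_i - 4 = -3·(-2(-3)^(i - 1) - 1) - 4 = -2(-3)^i - 1 = -2(-3)^((i+1) - 1) - 1,
which is the claimed formula at n = i+1.
By the principle of mathematical induction, the result holds for all n ≥ 1.

a_n = -2(-3)^(n - 1) - 1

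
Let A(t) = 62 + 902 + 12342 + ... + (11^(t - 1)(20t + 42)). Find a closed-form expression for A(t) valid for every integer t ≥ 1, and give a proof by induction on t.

We claim A(t) = 2·11^t(t + 2) - 4 for all t ≥ 1.
Base step (t = 1): A(1) = 62, and the closed form gives 62. They agree.
Inductive step: suppose the statement holds for some i ≥ 1, so A(i) = 2·11^i(i + 2) - 4.
Then A(i+1) = A(i) + (11^i(20i + 62)) = (2·11^i(i + 2) - 4) + (11^i(20i + 62)).
Simplifying, A(i+1) = 22·11^i·i + 66·11^i - 4 = 2·11^(i+1)((i+1) + 2) - 4,
which is the closed form with t = i+1.
Hence, by induction on t, the claim holds for every t ≥ 1.

A(t) = 2·11^t(t + 2) - 4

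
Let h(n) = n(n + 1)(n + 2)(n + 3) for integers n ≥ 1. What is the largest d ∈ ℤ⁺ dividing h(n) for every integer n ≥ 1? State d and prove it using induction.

d = 24

Computing the first values: h(1) = 24 and h(2) = 120; gcd(24, 120) = 24, so d ≤ 24.
We prove 24 | n(n + 1)(n + 2)(n + 3) for all n ≥ 1 by induction on n.
For the base case n = 1: h(1) = 24 = 24·(1), so 24 | h(1).
For the inductive step, assume it holds for an arbitrary j ≥ 1, i.e. 24 | h(j). Then
h(j+1) − h(j) = (j+1)·(j+2)·(j+3)·(j+4) − j·(j+1)·(j+2)·(j+3) = (j+1)·(j+2)·(j+3)·[(j+4) − j] = 4·(j+1)·(j+2)·(j+3). The product of 3 consecutive integers is divisible by (3)! = 6, so h(j+1) − h(j) is divisible by 4·6 = 24. By the inductive hypothesis 24 | h(j), hence 24 | h(j+1).
Hence, by induction on n, the claim holds for every n ≥ 1.
Therefore the largest such d is 24.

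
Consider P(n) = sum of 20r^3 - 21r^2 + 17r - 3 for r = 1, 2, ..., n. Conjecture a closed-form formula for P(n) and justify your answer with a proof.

We claim P(n) = n(5n^3 + 3n^2 + 3n + 2) for all n ≥ 1.
Base step (n = 1): P(1) = 13, and the closed form gives 13. They agree.
For the inductive step, assume it holds for an arbitrary r ≥ 1, so P(r) = r(5r^3 + 3r^2 + 3r + 2).
Then P(r+1) = P(r) + (20r^3 + 39r^2 + 35r + 13) = (r(5r^3 + 3r^2 + 3r + 2)) + (20r^3 + 39r^2 + 35r + 13).
Simplifying, P(r+1) = (r + 1)(5r^3 + 18r^2 + 24r + 13) = (r+1)(5(r+1)^3 + 3(r+1)^2 + 3(r+1) + 2),
which is the closed form with n = r+1.
This completes the induction.

P(n) = n(5n^3 + 3n^2 + 3n + 2)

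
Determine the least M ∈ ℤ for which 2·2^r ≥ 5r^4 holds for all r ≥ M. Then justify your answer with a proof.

At r = 18: 524288 < 524880, so the inequality fails and M ≥ 19. We prove 2·2^r ≥ 5r^4 for all r ≥ 19.
For the base case r = 19: 2·2^r = 1048576 and 5r^4 = 651605, so 1048576 ≥ 651605.
Suppose the result is true for r = p, so 2·2^p ≥ 5p^4.
Then 2·2^(p + 1) = 2·(2·2^p) ≥ 2·(5p^4).
Also, for p ≥ 19 we have 2·(5p^4) ≥ 5(p+1)^4, since 2 ≥ (1 + 1/p)^4 for all p ≥ 19.
Combining, 2·2^(p + 1) ≥ 5(p+1)^4.
By induction, the statement is established for all r ≥ 19.
Hence the smallest such M is 19.

M = 19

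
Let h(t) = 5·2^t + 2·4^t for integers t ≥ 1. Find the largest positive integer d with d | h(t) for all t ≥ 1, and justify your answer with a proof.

Computing the first values: h(1) = 18 and h(2) = 52; gcd(18, 52) = 2, so d ≤ 2.
We prove 2 | 5·2^t + 2·4^t for all t ≥ 1 by induction on t.
For the base case t = 1: h(1) = 18 = 2·(9), so 2 | h(1).
Inductive step: suppose the statement holds for some i ≥ 1, i.e. 2 | h(i). Then
h(i+1) − 4·h(i) = (5·2^(i+1) + 2·4^(i+1)) − 4·(5·2^i + 2·4^i) = (5)·2^i·(2 − 4) = (-10)·2^i. Since 2 | h(i) by the inductive hypothesis, 2 | 4·h(i); and 2 | -10 since -10 = 2·-5. Therefore 2 | h(i+1).
By induction, the statement is established for all t ≥ 1.
Therefore the largest such d is 2.

d = 2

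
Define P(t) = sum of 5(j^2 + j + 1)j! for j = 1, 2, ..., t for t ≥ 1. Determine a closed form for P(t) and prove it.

We claim P(t) = (5t + 5)(t + 1)! - 5 for all t ≥ 1.
When t = 1: P(1) = 15, and the closed form gives 15. They agree.
Inductive step: assume the claim holds for t = j, so P(j) = (5j + 5)(j + 1)! - 5.
Then P(j+1) = P(j) + (5(j^2 + 3j + 3)(j + 1)!) = ((5j + 5)(j + 1)! - 5) + (5(j^2 + 3j + 3)(j + 1)!).
Simplifying, P(j+1) = (5(j+1) + 5)((j+1) + 1)! - 5,
which is the closed form with t = j+1.
This completes the induction.

P(t) = (5t + 5)(t + 1)! - 5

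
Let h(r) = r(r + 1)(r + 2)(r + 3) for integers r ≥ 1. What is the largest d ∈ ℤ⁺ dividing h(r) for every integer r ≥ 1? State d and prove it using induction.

d = 24

Computing the first values: h(1) = 24 and h(2) = 120; gcd(24, 120) = 24, so d ≤ 24.
We prove 24 | r(r + 1)(r + 2)(r + 3) for all r ≥ 1 by induction on r.
For the base case r = 1: h(1) = 24 = 24·(1), so 24 | h(1).
Suppose the result is true for r = j, i.e. 24 | h(j). Then
h(j+1) − h(j) = (j+1)·(j+2)·(j+3)·(j+4) − j·(j+1)·(j+2)·(j+3) = (j+1)·(j+2)·(j+3)·[(j+4) − j] = 4·(j+1)·(j+2)·(j+3). The product of 3 consecutive integers is divisible by (3)! = 6, so h(j+1) − h(j) is divisible by 4·6 = 24. By the inductive hypothesis 24 | h(j), hence 24 | h(j+1).
This completes the induction.
Therefore the largest such d is 24.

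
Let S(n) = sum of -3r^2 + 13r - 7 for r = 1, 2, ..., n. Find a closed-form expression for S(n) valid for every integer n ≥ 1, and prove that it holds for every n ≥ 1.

S(n) = -n(n^2 - 5n + 1)

We claim S(n) = -n(n^2 - 5n + 1) for all n ≥ 1.
When n = 1: S(1) = 3, and the closed form gives 3. They agree.
Suppose the result is true for n = r, so S(r) = r(-r^2 + 5r - 1).
Then S(r+1) = S(r) + (-3r^2 + 7r + 3) = (r(-r^2 + 5r - 1)) + (-3r^2 + 7r + 3).
Simplifying, S(r+1) = -(r + 1)(r^2 - 3r - 3) = -(r+1)((r+1)^2 - 5(r+1) + 1),
which is the closed form with n = r+1.
By the principle of mathematical induction, the result holds for all n ≥ 1.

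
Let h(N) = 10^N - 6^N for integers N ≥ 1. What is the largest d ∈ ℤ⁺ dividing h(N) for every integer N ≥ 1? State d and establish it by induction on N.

d = 4

Computing the first values: h(1) = 4 and h(2) = 64; gcd(4, 64) = 4, so d ≤ 4.
We prove 4 | 10^N - 6^N for all N ≥ 1 by induction on N.
Base case (N = 1): h(1) = 4 = 4·(1), so 4 | h(1).
Inductive step: assume the claim holds for N = r, i.e. 4 | h(r). Then
10^{r+1} − 6^{r+1} = 10·10^r − 6·6^r = 10·(10^r − 6^r) + (4)·6^r. The first term is divisible by 4 by the inductive hypothesis, and the second term (4)·6^r is divisible by 4 since 4 | 4. Hence 4 | h(r+1).
By induction, the statement is established for all N ≥ 1.
Therefore the largest such d is 4.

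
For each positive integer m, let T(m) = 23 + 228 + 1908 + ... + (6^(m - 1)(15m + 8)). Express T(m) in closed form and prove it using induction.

T(m) = 6^m(3m + 1) - 1

We claim T(m) = 6^m(3m + 1) - 1 for all m ≥ 1.
Base case (m = 1): T(1) = 23, and the closed form gives 23. They agree.
Inductive step: suppose the statement holds for some k ≥ 1, so T(k) = 6^k(3k + 1) - 1.
Then T(k+1) = T(k) + (6^k(15k + 23)) = (6^k(3k + 1) - 1) + (6^k(15k + 23)).
Simplifying, T(k+1) = 18·6^k·k + 24·6^k - 1 = 6^(k+1)(3(k+1) + 1) - 1,
which is the closed form with m = k+1.
This completes the induction.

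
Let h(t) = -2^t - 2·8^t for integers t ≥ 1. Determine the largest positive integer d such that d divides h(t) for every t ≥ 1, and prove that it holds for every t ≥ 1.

d = 6

Computing the first values: h(1) = -18 and h(2) = -132; gcd(-18, -132) = 6, so d ≤ 6.
We prove 6 | -2^t - 2·8^t for all t ≥ 1 by induction on t.
Base step (t = 1): h(1) = -18 = 6·(-3), so 6 | h(1).
Inductive step: suppose the statement holds for some k ≥ 1, i.e. 6 | h(k). Then
h(k+1) − 8·h(k) = (-2^(k+1) - 2·8^(k+1)) − 8·(-2^k - 2·8^k) = (-1)·2^k·(2 − 8) = (6)·2^k. Since 6 | h(k) by the inductive hypothesis, 6 | 8·h(k); and 6 | 6 since 6 = 6·1. Therefore 6 | h(k+1).
This completes the induction.
Therefore the largest such d is 6.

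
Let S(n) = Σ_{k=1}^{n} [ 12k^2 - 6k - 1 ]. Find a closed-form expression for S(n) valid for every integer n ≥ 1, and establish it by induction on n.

S(n) = n(4n^2 + 3n - 2)

We claim S(n) = n(4n^2 + 3n - 2) for all n ≥ 1.
Base step (n = 1): S(1) = 5, and the closed form gives 5. They agree.
For the inductive step, assume it holds for an arbitrary k ≥ 1, so S(k) = k(4k^2 + 3k - 2).
Then S(k+1) = S(k) + (12k^2 + 18k + 5) = (k(4k^2 + 3k - 2)) + (12k^2 + 18k + 5).
Simplifying, S(k+1) = (k + 1)(4k^2 + 11k + 5) = (k+1)(4(k+1)^2 + 3(k+1) - 2),
which is the closed form with n = k+1.
By induction, the statement is established for all n ≥ 1.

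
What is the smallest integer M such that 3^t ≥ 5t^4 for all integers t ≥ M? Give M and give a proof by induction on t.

At t = 9: 19683 < 32805, so the inequality fails and M ≥ 10. We prove 3^t ≥ 5t^4 for all t ≥ 10.
Base step (t = 10): 3^t = 59049 and 5t^4 = 50000, so 59049 ≥ 50000.
Inductive step: assume the claim holds for t = r, so 3^r ≥ 5r^4.
Then 3^(r + 1) = 3·(3^r) ≥ 3·(5r^4).
Also, for r ≥ 10 we have 3·(5r^4) ≥ 5(r+1)^4, since 3 ≥ (1 + 1/r)^4 for all r ≥ 10.
Combining, 3^(r + 1) ≥ 5(r+1)^4.
This completes the induction.
Hence the smallest such M is 10.

M = 10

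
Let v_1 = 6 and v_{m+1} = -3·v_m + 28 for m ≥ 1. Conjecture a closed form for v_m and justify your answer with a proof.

v_m = -(-3)^(m - 1) + 7

Computing the first terms: v_1 = 6, v_2 = 10, v_3 = -2. This suggests v_m = -(-3)^(m - 1) + 7.
Base step (m = 1): the formula gives 6 = 6 = v_1.
Suppose the result is true for m = i, so v_i = -(-3)^(i - 1) + 7.
Then v_{i+1} = -3·v_i + 28 = -3·(-(-3)^(i - 1) + 7) + 28 = -(-3)^i + 7 = -(-3)^((i+1) - 1) + 7,
which is the claimed formula at m = i+1.
By the principle of mathematical induction, the result holds for all m ≥ 1.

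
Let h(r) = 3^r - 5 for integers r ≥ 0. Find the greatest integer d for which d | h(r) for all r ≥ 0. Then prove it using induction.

Computing the first values: h(0) = -4 and h(1) = -2; gcd(-4, -2) = 2, so d ≤ 2.
We prove 2 | 3^r - 5 for all r ≥ 0 by induction on r.
For the base case r = 0: h(0) = -4 = 2·(-2), so 2 | h(0).
For the inductive step, assume it holds for an arbitrary p ≥ 0, i.e. 2 | h(p). Then
h(p+1) = 3^(p+1) - 5 = 3·(3^p - 5) + 10 = 3·h(p) + 10. The first term is divisible by 2 by the inductive hypothesis, and 10 is divisible by 2. Hence 2 | h(p+1).
This completes the induction.
Therefore the largest such d is 2.

d = 2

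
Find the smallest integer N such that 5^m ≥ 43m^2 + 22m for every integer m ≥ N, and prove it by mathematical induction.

N = 5

At m = 4: 625 < 776, so the inequality fails and N ≥ 5. We prove 5^m ≥ 43m^2 + 22m for all m ≥ 5.
When m = 5: 5^m = 3125 and 43m^2 + 22m = 1185, so 3125 ≥ 1185.
Inductive step: suppose the statement holds for some p ≥ 5, so 5^p ≥ 43p^2 + 22p.
Then 5^(p + 1) = 5·(5^p) ≥ 5·(43p^2 + 22p).
Also, for p ≥ 5 we have 5·(43p^2 + 22p) ≥ 43(p+1)^2 + 22(p+1), since 5·(43p^2 + 22p) − (43(p+1)^2 + 22(p+1)) = 172p^2 + 2p - 65, which is nonnegative for all p ≥ 5.
Combining, 5^(p + 1) ≥ 43(p+1)^2 + 22(p+1).
By the principle of mathematical induction, the result holds for all m ≥ 5.
Hence the smallest such N is 5.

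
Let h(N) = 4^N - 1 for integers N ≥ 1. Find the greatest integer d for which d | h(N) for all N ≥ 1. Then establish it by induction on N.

d = 3

Computing the first values: h(1) = 3 and h(2) = 15; gcd(3, 15) = 3, so d ≤ 3.
We prove 3 | 4^N - 1 for all N ≥ 1 by induction on N.
For the base case N = 1: h(1) = 3 = 3·(1), so 3 | h(1).
Inductive step: suppose the statement holds for some j ≥ 1, i.e. 3 | h(j). Then
4^{j+1} − 1^{j+1} = 4·4^j − 1·1^j = 4·(4^j − 1^j) + (3)·1^j. The first term is divisible by 3 by the inductive hypothesis, and the second term (3)·1^j is divisible by 3 since 3 | 3. Hence 3 | h(j+1).
Hence, by induction on N, the claim holds for every N ≥ 1.
Therefore the largest such d is 3.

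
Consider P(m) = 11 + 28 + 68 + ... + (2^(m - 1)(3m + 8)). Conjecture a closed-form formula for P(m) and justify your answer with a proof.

We claim P(m) = 2^m(3m + 5) - 5 for all m ≥ 1.
Base case (m = 1): P(1) = 11, and the closed form gives 11. They agree.
Inductive step: suppose the statement holds for some k ≥ 1, so P(k) = 2^k(3k + 5) - 5.
Then P(k+1) = P(k) + (2^k(3k + 11)) = (2^k(3k + 5) - 5) + (2^k(3k + 11)).
Simplifying, P(k+1) = 6·2^k·k + 16·2^k - 5 = 2^(k+1)(3(k+1) + 5) - 5,
which is the closed form with m = k+1.
By induction, the statement is established for all m ≥ 1.

P(m) = 2^m(3m + 5) - 5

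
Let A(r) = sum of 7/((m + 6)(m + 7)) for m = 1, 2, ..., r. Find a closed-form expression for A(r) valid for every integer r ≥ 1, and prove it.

A(r) = r/(r + 7)

We claim A(r) = r/(r + 7) for all r ≥ 1.
For the base case r = 1: A(1) = 1/8, and the closed form gives 1/8. They agree.
Inductive step: suppose the statement holds for some m ≥ 1, so A(m) = m/(m + 7).
Then A(m+1) = A(m) + (7/((m + 7)(m + 8))) = (m/(m + 7)) + (7/((m + 7)(m + 8))).
Simplifying, A(m+1) = (m + 1)/(m + 8) = (m+1)/((m+1) + 7),
which is the closed form with r = m+1.
This completes the induction.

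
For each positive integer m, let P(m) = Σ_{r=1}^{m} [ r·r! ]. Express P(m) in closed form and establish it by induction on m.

P(m) = (m + 1)! - 1

We claim P(m) = (m + 1)! - 1 for all m ≥ 1.
When m = 1: P(1) = 1, and the closed form gives 1. They agree.
Suppose the result is true for m = r, so P(r) = (r + 1)! - 1.
Then P(r+1) = P(r) + ((r + 1)(r + 1)!) = ((r + 1)! - 1) + ((r + 1)(r + 1)!).
Simplifying, P(r+1) = ((r+1) + 1)! - 1,
which is the closed form with m = r+1.
By the principle of mathematical induction, the result holds for all m ≥ 1.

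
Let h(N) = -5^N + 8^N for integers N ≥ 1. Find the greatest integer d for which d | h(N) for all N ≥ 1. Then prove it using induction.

Computing the first values: h(1) = 3 and h(2) = 39; gcd(3, 39) = 3, so d ≤ 3.
We prove 3 | -5^N + 8^N for all N ≥ 1 by induction on N.
For the base case N = 1: h(1) = 3 = 3·(1), so 3 | h(1).
Inductive step: assume the claim holds for N = p, i.e. 3 | h(p). Then
8^{p+1} − 5^{p+1} = 8·8^p − 5·5^p = 8·(8^p − 5^p) + (3)·5^p. The first term is divisible by 3 by the inductive hypothesis, and the second term (3)·5^p is divisible by 3 since 3 | 3. Hence 3 | h(p+1).
Hence, by induction on N, the claim holds for every N ≥ 1.
Therefore the largest such d is 3.

d = 3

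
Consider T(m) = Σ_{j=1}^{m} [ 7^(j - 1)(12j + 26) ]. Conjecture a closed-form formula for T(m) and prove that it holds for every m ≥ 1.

We claim T(m) = 2·7^m(m + 2) - 4 for all m ≥ 1.
When m = 1: T(1) = 38, and the closed form gives 38. They agree.
For the inductive step, assume it holds for an arbitrary j ≥ 1, so T(j) = 2·7^j(j + 2) - 4.
Then T(j+1) = T(j) + (7^j(12j + 38)) = (2·7^j(j + 2) - 4) + (7^j(12j + 38)).
Simplifying, T(j+1) = 14·7^j·j + 42·7^j - 4 = 2·7^(j+1)((j+1) + 2) - 4,
which is the closed form with m = j+1.
This completes the induction.

T(m) = 2·7^m(m + 2) - 4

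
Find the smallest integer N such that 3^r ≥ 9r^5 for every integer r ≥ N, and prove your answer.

At r = 14: 4782969 < 4840416, so the inequality fails and N ≥ 15. We prove 3^r ≥ 9r^5 for all r ≥ 15.
When r = 15: 3^r = 14348907 and 9r^5 = 6834375, so 14348907 ≥ 6834375.
Inductive step: suppose the statement holds for some p ≥ 15, so 3^p ≥ 9p^5.
Then 3^(p + 1) = 3·(3^p) ≥ 3·(9p^5).
Also, for p ≥ 15 we have 3·(9p^5) ≥ 9(p+1)^5, since 3 ≥ (1 + 1/p)^5 for all p ≥ 15.
Combining, 3^(p + 1) ≥ 9(p+1)^5.
By the principle of mathematical induction, the result holds for all r ≥ 15.
Hence the smallest such N is 15.

N = 15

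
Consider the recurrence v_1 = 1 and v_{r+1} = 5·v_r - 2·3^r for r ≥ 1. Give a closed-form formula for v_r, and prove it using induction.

Computing the first terms: v_1 = 1, v_2 = -1, v_3 = -23. This suggests v_r = 3^r - 2·5^(r - 1).
Base case (r = 1): the formula gives 1 = 1 = v_1.
Inductive step: assume the claim holds for r = i, so v_i = 3^i - 2·5^(i - 1).
Then v_{i+1} = 5·v_i - 2·3^i = 5·(3^i - 2·5^(i - 1)) - 2·3^i = 3^(i + 1) - 2·5^i = 3^(i+1) - 2·5^((i+1) - 1),
which is the claimed formula at r = i+1.
By induction, the statement is established for all r ≥ 1.

v_r = 3^r - 2·5^(r - 1)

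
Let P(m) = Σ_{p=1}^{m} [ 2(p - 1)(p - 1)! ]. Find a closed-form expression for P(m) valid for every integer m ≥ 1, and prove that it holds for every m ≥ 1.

We claim P(m) = 2m! - 2 for all m ≥ 1.
For the base case m = 1: P(1) = 0, and the closed form gives 0. They agree.
Suppose the result is true for m = p, so P(p) = 2p! - 2.
Then P(p+1) = P(p) + (2p·p!) = (2p! - 2) + (2p·p!).
Simplifying, P(p+1) = 2(p+1)! - 2,
which is the closed form with m = p+1.
By the principle of mathematical induction, the result holds for all m ≥ 1.

P(m) = 2m! - 2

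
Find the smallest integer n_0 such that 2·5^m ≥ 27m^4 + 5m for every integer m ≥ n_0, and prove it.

n_0 = 7

At m = 6: 31250 < 35022, so the inequality fails and n_0 ≥ 7. We prove 2·5^m ≥ 27m^4 + 5m for all m ≥ 7.
When m = 7: 2·5^m = 156250 and 27m^4 + 5m = 64862, so 156250 ≥ 64862.
Suppose the result is true for m = r, so 2·5^r ≥ 27r^4 + 5r.
Then 2·5^(r + 1) = 5·(2·5^r) ≥ 5·(27r^4 + 5r).
Also, for r ≥ 7 we have 5·(27r^4 + 5r) ≥ 27(r+1)^4 + 5(r+1), since 5·(27r^4 + 5r) − (27(r+1)^4 + 5(r+1)) = 108r^4 - 108r^3 - 162r^2 - 88r - 32, which is nonnegative for all r ≥ 7.
Combining, 2·5^(r + 1) ≥ 27(r+1)^4 + 5(r+1).
By the principle of mathematical induction, the result holds for all m ≥ 7.
Hence the smallest such n_0 is 7.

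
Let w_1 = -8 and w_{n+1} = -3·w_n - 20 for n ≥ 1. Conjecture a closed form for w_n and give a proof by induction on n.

Computing the first terms: w_1 = -8, w_2 = 4, w_3 = -32. This suggests w_n = (-3)^n - 5.
Base case (n = 1): the formula gives -8 = -8 = w_1.
Suppose the result is true for n = k, so w_k = (-3)^k - 5.
Then w_{k+1} = -3·w_k - 20 = -3·((-3)^k - 5) - 20 = (-3)^(k + 1) - 5,
which is the claimed formula at n = k+1.
This completes the induction.

w_n = (-3)^n - 5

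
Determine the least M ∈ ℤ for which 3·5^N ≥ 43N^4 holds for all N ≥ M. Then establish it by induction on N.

M = 7

At N = 6: 46875 < 55728, so the inequality fails and M ≥ 7. We prove 3·5^N ≥ 43N^4 for all N ≥ 7.
Base case (N = 7): 3·5^N = 234375 and 43N^4 = 103243, so 234375 ≥ 103243.
Inductive step: assume the claim holds for N = k, so 3·5^k ≥ 43k^4.
Then 3·5^(k + 1) = 5·(3·5^k) ≥ 5·(43k^4).
Also, for k ≥ 7 we have 5·(43k^4) ≥ 43(k+1)^4, since 5 ≥ (1 + 1/k)^4 for all k ≥ 7.
Combining, 3·5^(k + 1) ≥ 43(k+1)^4.
Hence, by induction on N, the claim holds for every N ≥ 7.
Hence the smallest such M is 7.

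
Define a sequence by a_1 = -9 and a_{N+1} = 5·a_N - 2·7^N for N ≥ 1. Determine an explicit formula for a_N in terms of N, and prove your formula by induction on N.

Computing the first terms: a_1 = -9, a_2 = -59, a_3 = -393. This suggests a_N = -2·5^(N - 1) - 7^N.
When N = 1: the formula gives -9 = -9 = a_1.
For the inductive step, assume it holds for an arbitrary r ≥ 1, so a_r = -2·5^(r - 1) - 7^r.
Then a_{r+1} = 5·a_r - 2·7^r = 5·(-2·5^(r - 1) - 7^r) - 2·7^r = -2·5^r - 7^(r + 1) = -2·5^((r+1) - 1) - 7^(r+1),
which is the claimed formula at N = r+1.
By the principle of mathematical induction, the result holds for all N ≥ 1.

a_N = -2·5^(N - 1) - 7^N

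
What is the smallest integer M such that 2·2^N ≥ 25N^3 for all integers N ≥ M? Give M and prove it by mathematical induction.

At N = 15: 65536 < 84375, so the inequality fails and M ≥ 16. We prove 2·2^N ≥ 25N^3 for all N ≥ 16.
Base step (N = 16): 2·2^N = 131072 and 25N^3 = 102400, so 131072 ≥ 102400.
Suppose the result is true for N = r, so 2·2^r ≥ 25r^3.
Then 2·2^(r + 1) = 2·(2·2^r) ≥ 2·(25r^3).
Also, for r ≥ 16 we have 2·(25r^3) ≥ 25(r+1)^3, since 2 ≥ (1 + 1/r)^3 for all r ≥ 16.
Combining, 2·2^(r + 1) ≥ 25(r+1)^3.
This completes the induction.
Hence the smallest such M is 16.

M = 16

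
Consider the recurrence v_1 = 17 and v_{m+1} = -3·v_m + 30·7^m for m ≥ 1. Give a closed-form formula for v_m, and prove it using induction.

v_m = -4(-3)^(m - 1) + 3·7^m

Computing the first terms: v_1 = 17, v_2 = 159, v_3 = 993. This suggests v_m = -4(-3)^(m - 1) + 3·7^m.
For the base case m = 1: the formula gives 17 = 17 = v_1.
Inductive step: suppose the statement holds for some r ≥ 1, so v_r = -4(-3)^(r - 1) + 3·7^r.
Then v_{r+1} = -3·v_r + 30·7^r = -3·(-4(-3)^(r - 1) + 3·7^r) + 30·7^r = -4(-3)^r + 3·7^(r + 1) = -4(-3)^((r+1) - 1) + 3·7^(r+1),
which is the claimed formula at m = r+1.
Hence, by induction on m, the claim holds for every m ≥ 1.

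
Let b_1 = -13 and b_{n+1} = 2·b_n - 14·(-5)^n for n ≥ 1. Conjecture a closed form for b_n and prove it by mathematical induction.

b_n = 2(-5)^n - 3·2^(n - 1)

Computing the first terms: b_1 = -13, b_2 = 44, b_3 = -262. This suggests b_n = 2(-5)^n - 3·2^(n - 1).
Base case (n = 1): the formula gives -13 = -13 = b_1.
Inductive step: suppose the statement holds for some r ≥ 1, so b_r = 2(-5)^r - 3·2^(r - 1).
Then b_{r+1} = 2·b_r - 14·(-5)^r = 2·(2(-5)^r - 3·2^(r - 1)) - 14·(-5)^r = 2(-5)^(r + 1) - 3·2^r = 2(-5)^(r+1) - 3·2^((r+1) - 1),
which is the claimed formula at n = r+1.
This completes the induction.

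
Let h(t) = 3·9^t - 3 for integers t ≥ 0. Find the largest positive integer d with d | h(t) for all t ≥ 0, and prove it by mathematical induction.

Computing the first values: h(0) = 0 and h(1) = 24; gcd(0, 24) = 24, so d ≤ 24.
We prove 24 | 3·9^t - 3 for all t ≥ 0 by induction on t.
Base case (t = 0): h(0) = 0 = 24·(0), so 24 | h(0).
For the inductive step, assume it holds for an arbitrary r ≥ 0, i.e. 24 | h(r). Then
h(r+1) = 3·9^(r+1) - 3 = 9·(3·9^r - 3) + 24 = 9·h(r) + 24. The first term is divisible by 24 by the inductive hypothesis, and 24 is divisible by 24. Hence 24 | h(r+1).
By induction, the statement is established for all t ≥ 0.
Therefore the largest such d is 24.

d = 24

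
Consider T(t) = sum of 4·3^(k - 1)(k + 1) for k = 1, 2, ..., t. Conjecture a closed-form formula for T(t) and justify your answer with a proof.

We claim T(t) = 3^t(2t + 1) - 1 for all t ≥ 1.
When t = 1: T(1) = 8, and the closed form gives 8. They agree.
Suppose the result is true for t = k, so T(k) = 3^k(2k + 1) - 1.
Then T(k+1) = T(k) + (4·3^k(k + 2)) = (3^k(2k + 1) - 1) + (4·3^k(k + 2)).
Simplifying, T(k+1) = 6·3^k·k + 9·3^k - 1 = 3^(k+1)(2(k+1) + 1) - 1,
which is the closed form with t = k+1.
Hence, by induction on t, the claim holds for every t ≥ 1.

T(t) = 3^t(2t + 1) - 1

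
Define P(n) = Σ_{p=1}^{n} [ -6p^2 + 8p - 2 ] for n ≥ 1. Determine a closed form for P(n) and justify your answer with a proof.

We claim P(n) = -n(n - 1)(2n + 1) for all n ≥ 1.
Base step (n = 1): P(1) = 0, and the closed form gives 0. They agree.
Inductive step: assume the claim holds for n = p, so P(p) = p(-2p^2 + p + 1).
Then P(p+1) = P(p) + (2p(-3p - 2)) = (p(-2p^2 + p + 1)) + (2p(-3p - 2)).
Simplifying, P(p+1) = -p(p + 1)(2p + 3) = -(p+1)((p+1) - 1)(2(p+1) + 1),
which is the closed form with n = p+1.
By induction, the statement is established for all n ≥ 1.

P(n) = -n(n - 1)(2n + 1)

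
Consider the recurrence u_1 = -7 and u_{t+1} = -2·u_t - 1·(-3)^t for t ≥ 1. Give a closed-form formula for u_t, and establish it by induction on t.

u_t = -(-2)^(t + 1) + (-3)^t

Computing the first terms: u_1 = -7, u_2 = 17, u_3 = -43. This suggests u_t = -(-2)^(t + 1) + (-3)^t.
Base step (t = 1): the formula gives -7 = -7 = u_1.
Inductive step: suppose the statement holds for some k ≥ 1, so u_k = -(-2)^(k + 1) + (-3)^k.
Then u_{k+1} = -2·u_k - 1·(-3)^k = -2·(-(-2)^(k + 1) + (-3)^k) - 1·(-3)^k = -(-2)^(k + 2) + (-3)^(k + 1) = -(-2)^((k+1) + 1) + (-3)^(k+1),
which is the claimed formula at t = k+1.
By induction, the statement is established for all t ≥ 1.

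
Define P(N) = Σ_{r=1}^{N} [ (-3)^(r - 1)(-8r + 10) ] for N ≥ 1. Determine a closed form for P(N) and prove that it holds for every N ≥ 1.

We claim P(N) = 2(-3)^N(N - 1) + 2 for all N ≥ 1.
For the base case N = 1: P(1) = 2, and the closed form gives 2. They agree.
Suppose the result is true for N = r, so P(r) = 2(-3)^r(r - 1) + 2.
Then P(r+1) = P(r) + ((-3)^r(-8r + 2)) = (2(-3)^r(r - 1) + 2) + ((-3)^r(-8r + 2)).
Simplifying, P(r+1) = -6(-3)^r·r + 2 = 2(-3)^(r+1)((r+1) - 1) + 2,
which is the closed form with N = r+1.
Hence, by induction on N, the claim holds for every N ≥ 1.

P(N) = 2(-3)^N(N - 1) + 2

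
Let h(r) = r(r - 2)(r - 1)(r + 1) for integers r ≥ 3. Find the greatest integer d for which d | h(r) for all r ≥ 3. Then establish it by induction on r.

Computing the first values: h(3) = 24 and h(4) = 120; gcd(24, 120) = 24, so d ≤ 24.
We prove 24 | r(r - 2)(r - 1)(r + 1) for all r ≥ 3 by induction on r.
Base case (r = 3): h(3) = 24 = 24·(1), so 24 | h(3).
For the inductive step, assume it holds for an arbitrary i ≥ 3, i.e. 24 | h(i). Then
h(i+1) − h(i) = (i-1)·i·(i+1)·(i+2) − (i-2)·(i-1)·i·(i+1) = (i-1)·i·(i+1)·[(i+2) − (i-2)] = 4·(i-1)·i·(i+1). The product of 3 consecutive integers is divisible by (3)! = 6, so h(i+1) − h(i) is divisible by 4·6 = 24. By the inductive hypothesis 24 | h(i), hence 24 | h(i+1).
Hence, by induction on r, the claim holds for every r ≥ 3.
Therefore the largest such d is 24.

d = 24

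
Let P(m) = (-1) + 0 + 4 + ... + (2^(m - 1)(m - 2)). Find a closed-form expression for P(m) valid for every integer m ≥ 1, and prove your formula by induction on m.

We claim P(m) = 2^m(m - 3) + 3 for all m ≥ 1.
Base step (m = 1): P(1) = -1, and the closed form gives -1. They agree.
For the inductive step, assume it holds for an arbitrary j ≥ 1, so P(j) = 2^j(j - 3) + 3.
Then P(j+1) = P(j) + (2^j(j - 1)) = (2^j(j - 3) + 3) + (2^j(j - 1)).
Simplifying, P(j+1) = 2^(j + 1)j - 2^(j + 2) + 3 = 2^(j+1)((j+1) - 3) + 3,
which is the closed form with m = j+1.
Hence, by induction on m, the claim holds for every m ≥ 1.

P(m) = 2^m(m - 3) + 3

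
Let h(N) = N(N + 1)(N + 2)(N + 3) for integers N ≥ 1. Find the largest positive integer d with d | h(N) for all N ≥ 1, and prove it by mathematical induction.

Computing the first values: h(1) = 24 and h(2) = 120; gcd(24, 120) = 24, so d ≤ 24.
We prove 24 | N(N + 1)(N + 2)(N + 3) for all N ≥ 1 by induction on N.
Base step (N = 1): h(1) = 24 = 24·(1), so 24 | h(1).
For the inductive step, assume it holds for an arbitrary i ≥ 1, i.e. 24 | h(i). Then
h(i+1) − h(i) = (i+1)·(i+2)·(i+3)·(i+4) − i·(i+1)·(i+2)·(i+3) = (i+1)·(i+2)·(i+3)·[(i+4) − i] = 4·(i+1)·(i+2)·(i+3). The product of 3 consecutive integers is divisible by (3)! = 6, so h(i+1) − h(i) is divisible by 4·6 = 24. By the inductive hypothesis 24 | h(i), hence 24 | h(i+1).
This completes the induction.
Therefore the largest such d is 24.

d = 24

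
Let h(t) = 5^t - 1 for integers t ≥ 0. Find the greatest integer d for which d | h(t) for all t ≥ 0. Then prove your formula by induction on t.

d = 4

Computing the first values: h(0) = 0 and h(1) = 4; gcd(0, 4) = 4, so d ≤ 4.
We prove 4 | 5^t - 1 for all t ≥ 0 by induction on t.
For the base case t = 0: h(0) = 0 = 4·(0), so 4 | h(0).
For the inductive step, assume it holds for an arbitrary m ≥ 0, i.e. 4 | h(m). Then
h(m+1) = 5^(m+1) - 1 = 5·(5^m - 1) + 4 = 5·h(m) + 4. The first term is divisible by 4 by the inductive hypothesis, and 4 is divisible by 4. Hence 4 | h(m+1).
By the principle of mathematical induction, the result holds for all t ≥ 0.
Therefore the largest such d is 4.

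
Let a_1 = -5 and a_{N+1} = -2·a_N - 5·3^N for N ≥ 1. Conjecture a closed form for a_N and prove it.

a_N = (-2)^N - 3^N

Computing the first terms: a_1 = -5, a_2 = -5, a_3 = -35. This suggests a_N = (-2)^N - 3^N.
When N = 1: the formula gives -5 = -5 = a_1.
Inductive step: assume the claim holds for N = r, so a_r = (-2)^r - 3^r.
Then a_{r+1} = -2·a_r - 5·3^r = -2·((-2)^r - 3^r) - 5·3^r = (-2)^(r + 1) - 3^(r + 1),
which is the claimed formula at N = r+1.
This completes the induction.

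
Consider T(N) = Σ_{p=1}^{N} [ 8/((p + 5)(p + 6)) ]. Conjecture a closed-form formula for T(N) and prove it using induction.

T(N) = 4N/(3(N + 6))

We claim T(N) = 4N/(3(N + 6)) for all N ≥ 1.
When N = 1: T(1) = 4/21, and the closed form gives 4/21. They agree.
Suppose the result is true for N = p, so T(p) = 4p/(3(p + 6)).
Then T(p+1) = T(p) + (8/((p + 6)(p + 7))) = (4p/(3(p + 6))) + (8/((p + 6)(p + 7))).
Simplifying, T(p+1) = 4(p + 1)/(3(p + 7)) = 4(p+1)/(3((p+1) + 6)),
which is the closed form with N = p+1.
By the principle of mathematical induction, the result holds for all N ≥ 1.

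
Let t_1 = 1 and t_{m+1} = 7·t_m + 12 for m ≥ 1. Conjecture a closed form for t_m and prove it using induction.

t_m = 3·7^(m - 1) - 2

Computing the first terms: t_1 = 1, t_2 = 19, t_3 = 145. This suggests t_m = 3·7^(m - 1) - 2.
Base step (m = 1): the formula gives 1 = 1 = t_1.
Suppose the result is true for m = p, so t_p = 3·7^(p - 1) - 2.
Then t_{p+1} = 7·t_p + 12 = 7·(3·7^(p - 1) - 2) + 12 = 3·7^p - 2 = 3·7^((p+1) - 1) - 2,
which is the claimed formula at m = p+1.
This completes the induction.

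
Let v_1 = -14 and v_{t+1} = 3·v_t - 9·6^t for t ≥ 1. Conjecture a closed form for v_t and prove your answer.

Computing the first terms: v_1 = -14, v_2 = -96, v_3 = -612. This suggests v_t = 4·3^(t - 1) - 3·6^t.
Base step (t = 1): the formula gives -14 = -14 = v_1.
Suppose the result is true for t = p, so v_p = 4·3^(p - 1) - 3·6^p.
Then v_{p+1} = 3·v_p - 9·6^p = 3·(4·3^(p - 1) - 3·6^p) - 9·6^p = 4·3^p - 3·6^(p + 1) = 4·3^((p+1) - 1) - 3·6^(p+1),
which is the claimed formula at t = p+1.
By the principle of mathematical induction, the result holds for all t ≥ 1.

v_t = 4·3^(t - 1) - 3·6^t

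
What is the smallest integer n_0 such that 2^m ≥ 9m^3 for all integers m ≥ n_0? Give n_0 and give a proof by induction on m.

At m = 14: 16384 < 24696, so the inequality fails and n_0 ≥ 15. We prove 2^m ≥ 9m^3 for all m ≥ 15.
Base step (m = 15): 2^m = 32768 and 9m^3 = 30375, so 32768 ≥ 30375.
Suppose the result is true for m = p, so 2^p ≥ 9p^3.
Then 2^(p + 1) = 2·(2^p) ≥ 2·(9p^3).
Also, for p ≥ 15 we have 2·(9p^3) ≥ 9(p+1)^3, since 2 ≥ (1 + 1/p)^3 for all p ≥ 15.
Combining, 2^(p + 1) ≥ 9(p+1)^3.
This completes the induction.
Hence the smallest such n_0 is 15.

n_0 = 15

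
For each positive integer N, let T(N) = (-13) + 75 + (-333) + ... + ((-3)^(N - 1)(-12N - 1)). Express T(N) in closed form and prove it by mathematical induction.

We claim T(N) = (-3)^N(3N + 1) - 1 for all N ≥ 1.
Base case (N = 1): T(1) = -13, and the closed form gives -13. They agree.
Inductive step: assume the claim holds for N = k, so T(k) = (-3)^k(3k + 1) - 1.
Then T(k+1) = T(k) + ((-3)^k(-12k - 13)) = ((-3)^k(3k + 1) - 1) + ((-3)^k(-12k - 13)).
Simplifying, T(k+1) = -9(-3)^k·k - 12(-3)^k - 1 = (-3)^(k+1)(3(k+1) + 1) - 1,
which is the closed form with N = k+1.
This completes the induction.

T(N) = (-3)^N(3N + 1) - 1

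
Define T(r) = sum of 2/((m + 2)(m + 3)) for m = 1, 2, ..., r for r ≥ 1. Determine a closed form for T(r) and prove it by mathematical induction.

T(r) = 2r/(3(r + 3))

We claim T(r) = 2r/(3(r + 3)) for all r ≥ 1.
Base step (r = 1): T(1) = 1/6, and the closed form gives 1/6. They agree.
Inductive step: assume the claim holds for r = m, so T(m) = 2m/(3(m + 3)).
Then T(m+1) = T(m) + (2/((m + 3)(m + 4))) = (2m/(3(m + 3))) + (2/((m + 3)(m + 4))).
Simplifying, T(m+1) = 2(m + 1)/(3(m + 4)) = 2(m+1)/(3((m+1) + 3)),
which is the closed form with r = m+1.
This completes the induction.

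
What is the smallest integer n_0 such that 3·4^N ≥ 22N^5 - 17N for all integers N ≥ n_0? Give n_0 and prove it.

n_0 = 10

At N = 9: 786432 < 1298925, so the inequality fails and n_0 ≥ 10. We prove 3·4^N ≥ 22N^5 - 17N for all N ≥ 10.
When N = 10: 3·4^N = 3145728 and 22N^5 - 17N = 2199830, so 3145728 ≥ 2199830.
Inductive step: suppose the statement holds for some i ≥ 10, so 3·4^i ≥ 22i^5 - 17i.
Then 3·4^(i + 1) = 4·(3·4^i) ≥ 4·(22i^5 - 17i).
Also, for i ≥ 10 we have 4·(22i^5 - 17i) ≥ 22(i+1)^5 - 17(i+1), since 4·(22i^5 - 17i) − (22(i+1)^5 - 17(i+1)) = 66i^5 - 110i^4 - 220i^3 - 220i^2 - 161i - 5, which is nonnegative for all i ≥ 10.
Combining, 3·4^(i + 1) ≥ 22(i+1)^5 - 17(i+1).
This completes the induction.
Hence the smallest such n_0 is 10.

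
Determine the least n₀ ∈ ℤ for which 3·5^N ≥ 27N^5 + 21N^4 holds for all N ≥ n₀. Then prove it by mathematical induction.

n₀ = 8

At N = 7: 234375 < 504210, so the inequality fails and n₀ ≥ 8. We prove 3·5^N ≥ 27N^5 + 21N^4 for all N ≥ 8.
Base step (N = 8): 3·5^N = 1171875 and 27N^5 + 21N^4 = 970752, so 1171875 ≥ 970752.
Inductive step: assume the claim holds for N = m, so 3·5^m ≥ 27m^5 + 21m^4.
Then 3·5^(m + 1) = 5·(3·5^m) ≥ 5·(27m^5 + 21m^4).
Also, for m ≥ 8 we have 5·(27m^5 + 21m^4) ≥ 27(m+1)^5 + 21(m+1)^4, since 5·(27m^5 + 21m^4) − (27(m+1)^5 + 21(m+1)^4) = 108m^5 - 51m^4 - 354m^3 - 396m^2 - 219m - 48, which is nonnegative for all m ≥ 8.
Combining, 3·5^(m + 1) ≥ 27(m+1)^5 + 21(m+1)^4.
This completes the induction.
Hence the smallest such n₀ is 8.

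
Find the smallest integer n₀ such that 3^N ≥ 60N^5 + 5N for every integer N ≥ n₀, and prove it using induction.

At N = 16: 43046721 < 62914640, so the inequality fails and n₀ ≥ 17. We prove 3^N ≥ 60N^5 + 5N for all N ≥ 17.
For the base case N = 17: 3^N = 129140163 and 60N^5 + 5N = 85191505, so 129140163 ≥ 85191505.
Inductive step: suppose the statement holds for some p ≥ 17, so 3^p ≥ 60p^5 + 5p.
Then 3^(p + 1) = 3·(3^p) ≥ 3·(60p^5 + 5p).
Also, for p ≥ 17 we have 3·(60p^5 + 5p) ≥ 60(p+1)^5 + 5(p+1), since 3·(60p^5 + 5p) − (60(p+1)^5 + 5(p+1)) = 120p^5 - 300p^4 - 600p^3 - 600p^2 - 290p - 65, which is nonnegative for all p ≥ 17.
Combining, 3^(p + 1) ≥ 60(p+1)^5 + 5(p+1).
By induction, the statement is established for all N ≥ 17.
Hence the smallest such n₀ is 17.

n₀ = 17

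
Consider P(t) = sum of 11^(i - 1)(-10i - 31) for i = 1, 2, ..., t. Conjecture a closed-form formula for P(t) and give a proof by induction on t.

P(t) = -11^t(t + 3) + 3

We claim P(t) = -11^t(t + 3) + 3 for all t ≥ 1.
For the base case t = 1: P(1) = -41, and the closed form gives -41. They agree.
For the inductive step, assume it holds for an arbitrary i ≥ 1, so P(i) = -11^i(i + 3) + 3.
Then P(i+1) = P(i) + (11^i(-10i - 41)) = (-11^i(i + 3) + 3) + (11^i(-10i - 41)).
Simplifying, P(i+1) = -11·11^i·i - 44·11^i + 3 = -11^(i+1)((i+1) + 3) + 3,
which is the closed form with t = i+1.
Hence, by induction on t, the claim holds for every t ≥ 1.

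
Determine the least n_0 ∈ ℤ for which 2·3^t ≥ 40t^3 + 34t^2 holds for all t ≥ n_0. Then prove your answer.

n_0 = 9

At t = 8: 13122 < 22656, so the inequality fails and n_0 ≥ 9. We prove 2·3^t ≥ 40t^3 + 34t^2 for all t ≥ 9.
For the base case t = 9: 2·3^t = 39366 and 40t^3 + 34t^2 = 31914, so 39366 ≥ 31914.
Inductive step: assume the claim holds for t = r, so 2·3^r ≥ 40r^3 + 34r^2.
Then 2·3^(r + 1) = 3·(2·3^r) ≥ 3·(40r^3 + 34r^2).
Also, for r ≥ 9 we have 3·(40r^3 + 34r^2) ≥ 40(r+1)^3 + 34(r+1)^2, since 3·(40r^3 + 34r^2) − (40(r+1)^3 + 34(r+1)^2) = 80r^3 - 52r^2 - 188r - 74, which is nonnegative for all r ≥ 9.
Combining, 2·3^(r + 1) ≥ 40(r+1)^3 + 34(r+1)^2.
Hence, by induction on t, the claim holds for every t ≥ 9.
Hence the smallest such n_0 is 9.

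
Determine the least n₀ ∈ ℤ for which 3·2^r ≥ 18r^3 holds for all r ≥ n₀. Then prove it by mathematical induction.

n₀ = 15

At r = 14: 49152 < 49392, so the inequality fails and n₀ ≥ 15. We prove 3·2^r ≥ 18r^3 for all r ≥ 15.
For the base case r = 15: 3·2^r = 98304 and 18r^3 = 60750, so 98304 ≥ 60750.
Inductive step: assume the claim holds for r = m, so 3·2^m ≥ 18m^3.
Then 3·2^(m + 1) = 2·(3·2^m) ≥ 2·(18m^3).
Also, for m ≥ 15 we have 2·(18m^3) ≥ 18(m+1)^3, since 2 ≥ (1 + 1/m)^3 for all m ≥ 15.
Combining, 3·2^(m + 1) ≥ 18(m+1)^3.
Hence, by induction on r, the claim holds for every r ≥ 15.
Hence the smallest such n₀ is 15.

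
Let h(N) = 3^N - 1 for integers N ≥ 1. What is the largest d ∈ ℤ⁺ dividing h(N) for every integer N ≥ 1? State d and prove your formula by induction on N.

Computing the first values: h(1) = 2 and h(2) = 8; gcd(2, 8) = 2, so d ≤ 2.
We prove 2 | 3^N - 1 for all N ≥ 1 by induction on N.
For the base case N = 1: h(1) = 2 = 2·(1), so 2 | h(1).
For the inductive step, assume it holds for an arbitrary i ≥ 1, i.e. 2 | h(i). Then
3^{i+1} − 1^{i+1} = 3·3^i − 1·1^i = 3·(3^i − 1^i) + (2)·1^i. The first term is divisible by 2 by the inductive hypothesis, and the second term (2)·1^i is divisible by 2 since 2 | 2. Hence 2 | h(i+1).
By the principle of mathematical induction, the result holds for all N ≥ 1.
Therefore the largest such d is 2.

d = 2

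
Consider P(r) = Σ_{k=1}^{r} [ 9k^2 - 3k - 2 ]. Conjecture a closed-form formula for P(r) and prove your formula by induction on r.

We claim P(r) = r(3r^2 + 3r - 2) for all r ≥ 1.
Base step (r = 1): P(1) = 4, and the closed form gives 4. They agree.
Suppose the result is true for r = k, so P(k) = k(3k^2 + 3k - 2).
Then P(k+1) = P(k) + (9k^2 + 15k + 4) = (k(3k^2 + 3k - 2)) + (9k^2 + 15k + 4).
Simplifying, P(k+1) = (k + 1)(3k^2 + 9k + 4) = (k+1)(3(k+1)^2 + 3(k+1) - 2),
which is the closed form with r = k+1.
By the principle of mathematical induction, the result holds for all r ≥ 1.

P(r) = r(3r^2 + 3r - 2)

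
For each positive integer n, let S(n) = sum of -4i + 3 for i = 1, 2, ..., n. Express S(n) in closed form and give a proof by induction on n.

We claim S(n) = -n(2n - 1) for all n ≥ 1.
For the base case n = 1: S(1) = -1, and the closed form gives -1. They agree.
Suppose the result is true for n = i, so S(i) = i(-2i + 1).
Then S(i+1) = S(i) + (-4i - 1) = (i(-2i + 1)) + (-4i - 1).
Simplifying, S(i+1) = -(i + 1)(2i + 1) = -(i+1)(2(i+1) - 1),
which is the closed form with n = i+1.
Hence, by induction on n, the claim holds for every n ≥ 1.

S(n) = -n(2n - 1)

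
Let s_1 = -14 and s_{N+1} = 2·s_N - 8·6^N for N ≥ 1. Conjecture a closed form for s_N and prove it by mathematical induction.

s_N = -2^N - 2·6^N

Computing the first terms: s_1 = -14, s_2 = -76, s_3 = -440. This suggests s_N = -2^N - 2·6^N.
For the base case N = 1: the formula gives -14 = -14 = s_1.
Inductive step: assume the claim holds for N = i, so s_i = -2^i - 2·6^i.
Then s_{i+1} = 2·s_i - 8·6^i = 2·(-2^i - 2·6^i) - 8·6^i = -2^(i + 1) - 2·6^(i + 1),
which is the claimed formula at N = i+1.
This completes the induction.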